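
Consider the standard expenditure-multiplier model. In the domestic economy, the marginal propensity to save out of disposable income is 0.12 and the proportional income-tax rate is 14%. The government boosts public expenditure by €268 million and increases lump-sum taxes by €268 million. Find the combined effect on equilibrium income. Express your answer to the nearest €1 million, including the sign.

+€132 million

MPC = 1 − MPS = 1 − 0.12 = 0.88.
Expenditure multiplier = 1/(1 − c(1−t)) = 1/(1 − 0.88×0.86) = 1/0.2432 ≈ 4.112.
ΔG contributes k·ΔG = (+€268 million) / 0.2432 ≈ +€1,102 million.
ΔT of +€268 million changes first-round spending by −c·ΔT = −€235.84 million, contributing k·(−c·ΔT) = (−€235.84 million) / 0.2432 ≈ −€969.7 million.
Net ΔY = k(ΔG − c·ΔT) = (+€32.16 million) / 0.2432 ≈ +€132 million.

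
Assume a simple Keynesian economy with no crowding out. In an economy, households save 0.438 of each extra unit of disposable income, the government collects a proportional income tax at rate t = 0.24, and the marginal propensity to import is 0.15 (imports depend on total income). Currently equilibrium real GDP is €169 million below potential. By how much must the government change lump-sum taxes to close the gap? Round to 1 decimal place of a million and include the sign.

−€217.4 million

MPC = 1 − MPS = 1 − 0.438 = 0.562.
Spending multiplier = 1/(1 − c(1−t) + m) = 1/(1 − 0.562×0.76 + 0.15) = 1/0.72288 ≈ 1.383.
Tax multiplier = −c·k = −0.562/0.72288 ≈ −0.777. Need ΔY = +€169 million, so ΔT = ΔY/(−c·k) = −(+€169 million) × 0.72288 / 0.562 ≈ −€217.4 million.
The government should cut lump-sum taxes by €217.4 million.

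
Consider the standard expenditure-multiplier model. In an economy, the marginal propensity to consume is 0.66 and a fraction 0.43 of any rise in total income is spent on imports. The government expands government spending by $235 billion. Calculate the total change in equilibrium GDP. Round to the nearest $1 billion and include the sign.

Spending multiplier = 1/(1 − c + m) = 1/(1 − 0.66 + 0.43) = 1/0.77 ≈ 1.299.
ΔY = k × ΔG = (+$235 billion) / 0.77 ≈ +$305 billion.

+$305 billion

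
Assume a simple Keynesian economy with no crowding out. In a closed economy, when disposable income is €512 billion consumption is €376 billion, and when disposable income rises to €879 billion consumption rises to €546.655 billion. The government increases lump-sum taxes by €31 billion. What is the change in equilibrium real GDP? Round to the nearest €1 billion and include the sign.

MPC = ΔC/ΔYd = (546.655 − 376)/(879 − 512) = 170.655/367 = 0.465.
A lump-sum tax change of +€31 billion shifts disposable income by −€31 billion; first-round consumption changes by −c × ΔT = −0.465 × (+€31 billion) = −€14.415 billion.
Expenditure multiplier = 1/(1 − MPC) = 1/(1 − 0.465) = 1/0.535 ≈ 1.869.
The tax multiplier is −c × k ≈ −0.869, so ΔY = k × (−c·ΔT) = (−€14.415 billion) / 0.535 ≈ −€27 billion.

−€27 billion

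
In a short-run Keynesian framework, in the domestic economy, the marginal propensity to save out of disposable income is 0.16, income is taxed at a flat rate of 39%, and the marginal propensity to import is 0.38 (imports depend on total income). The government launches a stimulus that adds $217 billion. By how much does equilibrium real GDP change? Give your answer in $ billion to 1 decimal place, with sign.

+$250.1 billion

MPC = 1 − MPS = 1 − 0.16 = 0.84.
Spending multiplier = 1/(1 − c(1−t) + m) = 1/(1 − 0.84×0.61 + 0.38) = 1/0.8676 ≈ 1.153.
ΔY = k × ΔG = (+$217 billion) / 0.8676 ≈ +$250.1 billion.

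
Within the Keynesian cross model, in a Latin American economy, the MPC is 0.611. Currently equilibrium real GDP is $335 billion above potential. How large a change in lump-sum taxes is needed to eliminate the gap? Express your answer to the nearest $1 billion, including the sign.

Spending multiplier = 1/(1 − MPC) = 1/(1 − 0.611) = 1/0.389 ≈ 2.571.
Tax multiplier = −c·k = −0.611/0.389 ≈ −1.571. Need ΔY = −$335 billion, so ΔT = ΔY/(−c·k) = −(−$335 billion) × 0.389 / 0.611 ≈ +$213 billion.
The government should raise lump-sum taxes by $213 billion.

+$213 billion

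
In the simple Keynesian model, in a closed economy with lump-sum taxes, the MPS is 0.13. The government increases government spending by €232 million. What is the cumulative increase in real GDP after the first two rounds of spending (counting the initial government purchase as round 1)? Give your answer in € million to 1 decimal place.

MPC = 1 − MPS = 1 − 0.13 = 0.87.
Round 1 adds ΔG = €232 million; each later round is MPC = 0.87 times the previous.
After 2 rounds: 232 + 201.84 = ΔG·(1 − c^2)/(1 − c) = 232 × (1 − 0.7569)/0.13 ≈ €433.8 million.

€433.8 million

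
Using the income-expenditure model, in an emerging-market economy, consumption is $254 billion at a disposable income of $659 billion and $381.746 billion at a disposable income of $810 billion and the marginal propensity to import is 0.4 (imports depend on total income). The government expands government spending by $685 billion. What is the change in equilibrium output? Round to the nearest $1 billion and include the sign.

MPC = ΔC/ΔYd = (381.746 − 254)/(810 − 659) = 127.746/151 = 0.846.
Spending multiplier = 1/(1 − c + m) = 1/(1 − 0.846 + 0.4) = 1/0.554 ≈ 1.805.
ΔY = k × ΔG = (+$685 billion) / 0.554 ≈ +$1,236 billion.

+$1,236 billion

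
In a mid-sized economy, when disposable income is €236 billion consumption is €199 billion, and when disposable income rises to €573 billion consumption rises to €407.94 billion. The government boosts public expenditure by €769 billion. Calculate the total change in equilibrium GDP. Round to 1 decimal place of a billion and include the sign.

+€2,023.7 billion

MPC = ΔC/ΔYd = (407.94 − 199)/(573 − 236) = 208.94/337 = 0.62.
Government-spending multiplier = 1/(1 − MPC) = 1/(1 − 0.62) = 1/0.38 ≈ 2.632.
ΔY = k × ΔG = (+€769 billion) / 0.38 ≈ +€2,023.7 billion.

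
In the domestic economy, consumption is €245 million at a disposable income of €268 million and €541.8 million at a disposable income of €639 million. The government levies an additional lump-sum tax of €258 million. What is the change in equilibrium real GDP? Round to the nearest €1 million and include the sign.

MPC = ΔC/ΔYd = (541.8 − 245)/(639 − 268) = 296.8/371 = 0.8.
A lump-sum tax change of +€258 million shifts disposable income by −€258 million; first-round consumption changes by −c × ΔT = −0.8 × (+€258 million) = −€206.4 million.
Expenditure multiplier = 1/(1 − MPC) = 1/(1 − 0.8) = 1/0.2 = 5.
The tax multiplier is −c × k = −4, so ΔY = k × (−c·ΔT) = (−€206.4 million) / 0.2 = −€1,032 million.

−€1,032 million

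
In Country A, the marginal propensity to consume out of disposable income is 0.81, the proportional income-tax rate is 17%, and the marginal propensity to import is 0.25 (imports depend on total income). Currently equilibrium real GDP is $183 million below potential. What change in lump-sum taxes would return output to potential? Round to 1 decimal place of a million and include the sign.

Spending multiplier = 1/(1 − c(1−t) + m) = 1/(1 − 0.81×0.83 + 0.25) = 1/0.5777 ≈ 1.731.
Tax multiplier = −c·k = −0.81/0.5777 ≈ −1.402. Need ΔY = +$183 million, so ΔT = ΔY/(−c·k) = −(+$183 million) × 0.5777 / 0.81 ≈ −$130.5 million.
The government should cut lump-sum taxes by $130.5 million.

−$130.5 million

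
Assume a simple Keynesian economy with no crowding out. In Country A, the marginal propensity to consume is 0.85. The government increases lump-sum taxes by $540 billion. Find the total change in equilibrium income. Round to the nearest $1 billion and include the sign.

−$3,060 billion

A lump-sum tax change of +$540 billion shifts disposable income by −$540 billion; first-round consumption changes by −c × ΔT = −0.85 × (+$540 billion) = −$459 billion.
Expenditure multiplier = 1/(1 − MPC) = 1/(1 − 0.85) = 1/0.15 ≈ 6.667.
The tax multiplier is −c × k ≈ −5.667, so ΔY = k × (−c·ΔT) = (−$459 billion) / 0.15 = −$3,060 billion.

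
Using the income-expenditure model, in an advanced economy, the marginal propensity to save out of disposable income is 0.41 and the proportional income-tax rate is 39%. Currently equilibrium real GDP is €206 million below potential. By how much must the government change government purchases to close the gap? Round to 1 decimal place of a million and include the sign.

MPC = 1 − MPS = 1 − 0.41 = 0.59.
Spending multiplier = 1/(1 − c(1−t)) = 1/(1 − 0.59×0.61) = 1/0.6401 ≈ 1.562.
Need ΔY = +€206 million, so ΔG = ΔY/k = (+€206 million) × 0.6401 ≈ +€131.9 million.
The government should increase government purchases by €131.9 million.

+€131.9 million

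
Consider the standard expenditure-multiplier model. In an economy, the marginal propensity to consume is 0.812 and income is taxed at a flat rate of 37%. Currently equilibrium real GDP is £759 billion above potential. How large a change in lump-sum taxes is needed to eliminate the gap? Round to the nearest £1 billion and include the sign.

Spending multiplier = 1/(1 − c(1−t)) = 1/(1 − 0.812×0.63) = 1/0.48844 ≈ 2.047.
Tax multiplier = −c·k = −0.812/0.48844 ≈ −1.662. Need ΔY = −£759 billion, so ΔT = ΔY/(−c·k) = −(−£759 billion) × 0.48844 / 0.812 ≈ +£457 billion.
The government should raise lump-sum taxes by £457 billion.

+£457 billion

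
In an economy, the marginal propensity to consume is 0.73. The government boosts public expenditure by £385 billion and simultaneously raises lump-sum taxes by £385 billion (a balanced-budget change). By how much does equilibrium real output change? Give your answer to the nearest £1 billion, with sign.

+£385 billion

Expenditure multiplier = 1/(1 − MPC) = 1/(1 − 0.73) = 1/0.27 ≈ 3.704.
ΔG contributes k·ΔG = (+£385 billion) / 0.27 ≈ +£1,425.9 billion.
ΔT of +£385 billion changes first-round spending by −c·ΔT = −£281.05 billion, contributing k·(−c·ΔT) = (−£281.05 billion) / 0.27 ≈ −£1,040.9 billion.
With ΔG = ΔT and no other leakages, the balanced-budget multiplier is 1, so ΔY = ΔG = +£385 billion.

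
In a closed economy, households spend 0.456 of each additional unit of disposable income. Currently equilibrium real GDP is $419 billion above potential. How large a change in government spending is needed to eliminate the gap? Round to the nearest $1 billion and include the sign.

Spending multiplier = 1/(1 − MPC) = 1/(1 − 0.456) = 1/0.544 ≈ 1.838.
Need ΔY = −$419 billion, so ΔG = ΔY/k = (−$419 billion) × 0.544 ≈ −$228 billion.
The government should cut government spending by $228 billion.

−$228 billion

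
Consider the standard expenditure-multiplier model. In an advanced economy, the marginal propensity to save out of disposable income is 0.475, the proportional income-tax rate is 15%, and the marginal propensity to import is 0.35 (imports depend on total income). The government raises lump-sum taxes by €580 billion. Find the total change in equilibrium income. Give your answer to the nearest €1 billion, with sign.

−€337 billion

MPC = 1 − MPS = 1 − 0.475 = 0.525.
A lump-sum tax change of +€580 billion shifts disposable income by −€580 billion; first-round consumption changes by −c × ΔT = −0.525 × (+€580 billion) = −€304.5 billion.
Expenditure multiplier = 1/(1 − c(1−t) + m) = 1/(1 − 0.525×0.85 + 0.35) = 1/0.90375 ≈ 1.107.
The tax multiplier is −c × k ≈ −0.581, so ΔY = k × (−c·ΔT) = (−€304.5 billion) / 0.90375 ≈ −€337 billion.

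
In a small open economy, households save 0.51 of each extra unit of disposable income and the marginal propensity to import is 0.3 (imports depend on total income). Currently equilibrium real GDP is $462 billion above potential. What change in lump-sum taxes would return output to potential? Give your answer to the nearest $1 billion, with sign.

+$764 billion

MPC = 1 − MPS = 1 − 0.51 = 0.49.
Spending multiplier = 1/(1 − c + m) = 1/(1 − 0.49 + 0.3) = 1/0.81 ≈ 1.235.
Tax multiplier = −c·k = −0.49/0.81 ≈ −0.605. Need ΔY = −$462 billion, so ΔT = ΔY/(−c·k) = −(−$462 billion) × 0.81 / 0.49 ≈ +$764 billion.
The government should raise lump-sum taxes by $764 billion.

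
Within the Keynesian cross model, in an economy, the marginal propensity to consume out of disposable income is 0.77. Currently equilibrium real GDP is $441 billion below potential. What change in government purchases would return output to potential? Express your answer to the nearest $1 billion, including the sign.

Spending multiplier = 1/(1 − MPC) = 1/(1 − 0.77) = 1/0.23 ≈ 4.348.
Need ΔY = +$441 billion, so ΔG = ΔY/k = (+$441 billion) × 0.23 ≈ +$101 billion.
The government should increase government purchases by $101 billion.

+$101 billion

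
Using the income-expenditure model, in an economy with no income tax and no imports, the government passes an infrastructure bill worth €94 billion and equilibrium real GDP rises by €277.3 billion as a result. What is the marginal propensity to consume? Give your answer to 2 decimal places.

Implied spending multiplier k = ΔY/ΔG = 277.3/94 = 2.95.
Since k = 1/(1 − MPC), MPC = 1 − 1/k = 1 − ΔG/ΔY = 1 − 94/277.3 ≈ 0.66.

0.66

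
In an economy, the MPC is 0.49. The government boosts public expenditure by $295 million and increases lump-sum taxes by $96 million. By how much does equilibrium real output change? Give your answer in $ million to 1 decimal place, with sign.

Expenditure multiplier = 1/(1 − MPC) = 1/(1 − 0.49) = 1/0.51 ≈ 1.961.
ΔG contributes k·ΔG = (+$295 million) / 0.51 ≈ +$578.4 million.
ΔT of +$96 million changes first-round spending by −c·ΔT = −$47.04 million, contributing k·(−c·ΔT) = (−$47.04 million) / 0.51 ≈ −$92.2 million.
Net ΔY = k(ΔG − c·ΔT) = (+$247.96 million) / 0.51 ≈ +$486.2 million.

+$486.2 million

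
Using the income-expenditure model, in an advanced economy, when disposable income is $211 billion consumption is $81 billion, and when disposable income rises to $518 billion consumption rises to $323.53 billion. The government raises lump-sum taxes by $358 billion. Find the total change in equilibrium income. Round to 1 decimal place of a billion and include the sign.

MPC = ΔC/ΔYd = (323.53 − 81)/(518 − 211) = 242.53/307 = 0.79.
A lump-sum tax change of +$358 billion shifts disposable income by −$358 billion; first-round consumption changes by −c × ΔT = −0.79 × (+$358 billion) = −$282.82 billion.
Expenditure multiplier = 1/(1 − MPC) = 1/(1 − 0.79) = 1/0.21 ≈ 4.762.
The tax multiplier is −c × k ≈ −3.762, so ΔY = k × (−c·ΔT) = (−$282.82 billion) / 0.21 ≈ −$1,346.8 billion.

−$1,346.8 billion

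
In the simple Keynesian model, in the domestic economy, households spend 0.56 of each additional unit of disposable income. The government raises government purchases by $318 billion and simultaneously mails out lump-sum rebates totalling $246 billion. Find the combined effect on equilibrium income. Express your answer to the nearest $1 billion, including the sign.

Expenditure multiplier = 1/(1 − MPC) = 1/(1 − 0.56) = 1/0.44 ≈ 2.273.
ΔG contributes k·ΔG = (+$318 billion) / 0.44 ≈ +$722.7 billion.
ΔT of −$246 billion changes first-round spending by −c·ΔT = +$137.76 billion, contributing k·(−c·ΔT) = (+$137.76 billion) / 0.44 ≈ +$313.1 billion.
Net ΔY = k(ΔG − c·ΔT) = (+$455.76 billion) / 0.44 ≈ +$1,036 billion.

+$1,036 billion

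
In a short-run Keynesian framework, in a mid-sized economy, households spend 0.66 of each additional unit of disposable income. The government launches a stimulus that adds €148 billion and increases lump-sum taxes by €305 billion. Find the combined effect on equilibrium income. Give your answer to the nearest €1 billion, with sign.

Expenditure multiplier = 1/(1 − MPC) = 1/(1 − 0.66) = 1/0.34 ≈ 2.941.
ΔG contributes k·ΔG = (+€148 billion) / 0.34 ≈ +€435.3 billion.
ΔT of +€305 billion changes first-round spending by −c·ΔT = −€201.3 billion, contributing k·(−c·ΔT) = (−€201.3 billion) / 0.34 ≈ −€592.1 billion.
Net ΔY = k(ΔG − c·ΔT) = (−€53.3 billion) / 0.34 ≈ −€157 billion.

−€157 billion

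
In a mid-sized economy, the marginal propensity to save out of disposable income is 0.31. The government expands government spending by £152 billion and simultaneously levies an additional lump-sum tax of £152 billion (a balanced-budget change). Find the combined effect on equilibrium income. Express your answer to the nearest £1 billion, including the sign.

+£152 billion

MPC = 1 − MPS = 1 − 0.31 = 0.69.
Expenditure multiplier = 1/(1 − MPC) = 1/(1 − 0.69) = 1/0.31 ≈ 3.226.
ΔG contributes k·ΔG = (+£152 billion) / 0.31 ≈ +£490.3 billion.
ΔT of +£152 billion changes first-round spending by −c·ΔT = −£104.88 billion, contributing k·(−c·ΔT) = (−£104.88 billion) / 0.31 ≈ −£338.3 billion.
With ΔG = ΔT and no other leakages, the balanced-budget multiplier is 1, so ΔY = ΔG = +£152 billion.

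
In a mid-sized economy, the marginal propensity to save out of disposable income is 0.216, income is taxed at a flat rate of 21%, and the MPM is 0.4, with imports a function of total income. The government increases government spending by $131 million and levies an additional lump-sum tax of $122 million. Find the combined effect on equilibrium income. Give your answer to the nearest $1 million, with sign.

+$45 million

MPC = 1 − MPS = 1 − 0.216 = 0.784.
Expenditure multiplier = 1/(1 − c(1−t) + m) = 1/(1 − 0.784×0.79 + 0.4) = 1/0.78064 ≈ 1.281.
ΔG contributes k·ΔG = (+$131 million) / 0.78064 ≈ +$167.8 million.
ΔT of +$122 million changes first-round spending by −c·ΔT = −$95.648 million, contributing k·(−c·ΔT) = (−$95.648 million) / 0.78064 ≈ −$122.5 million.
Net ΔY = k(ΔG − c·ΔT) = (+$35.352 million) / 0.78064 ≈ +$45 million.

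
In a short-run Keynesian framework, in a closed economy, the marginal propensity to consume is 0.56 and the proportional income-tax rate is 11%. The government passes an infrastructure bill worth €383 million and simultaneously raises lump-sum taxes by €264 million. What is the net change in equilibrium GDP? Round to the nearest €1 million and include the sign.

+€469 million

Expenditure multiplier = 1/(1 − c(1−t)) = 1/(1 − 0.56×0.89) = 1/0.5016 ≈ 1.994.
ΔG contributes k·ΔG = (+€383 million) / 0.5016 ≈ +€763.6 million.
ΔT of +€264 million changes first-round spending by −c·ΔT = −€147.84 million, contributing k·(−c·ΔT) = (−€147.84 million) / 0.5016 ≈ −€294.7 million.
Net ΔY = k(ΔG − c·ΔT) = (+€235.16 million) / 0.5016 ≈ +€469 million.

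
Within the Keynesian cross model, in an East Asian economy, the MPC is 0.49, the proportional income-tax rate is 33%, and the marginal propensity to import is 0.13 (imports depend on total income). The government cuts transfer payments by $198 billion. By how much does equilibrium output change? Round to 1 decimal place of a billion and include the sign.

The transfer change shifts disposable income by −$198 billion, so first-round consumption changes by c·ΔTR = 0.49 × (−$198 billion) = −$97.02 billion.
Expenditure multiplier = 1/(1 − c(1−t) + m) = 1/(1 − 0.49×0.67 + 0.13) = 1/0.8017 ≈ 1.247.
The transfer multiplier is c × k ≈ 0.611, so ΔY = k × (c·ΔTR) = (−$97.02 billion) / 0.8017 ≈ −$121 billion.

−$121.0 billion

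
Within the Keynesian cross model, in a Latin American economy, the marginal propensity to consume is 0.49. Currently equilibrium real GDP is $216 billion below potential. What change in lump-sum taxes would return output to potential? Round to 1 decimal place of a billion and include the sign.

Spending multiplier = 1/(1 − MPC) = 1/(1 − 0.49) = 1/0.51 ≈ 1.961.
Tax multiplier = −c·k = −0.49/0.51 ≈ −0.961. Need ΔY = +$216 billion, so ΔT = ΔY/(−c·k) = −(+$216 billion) × 0.51 / 0.49 ≈ −$224.8 billion.
The government should cut lump-sum taxes by $224.8 billion.

−$224.8 billion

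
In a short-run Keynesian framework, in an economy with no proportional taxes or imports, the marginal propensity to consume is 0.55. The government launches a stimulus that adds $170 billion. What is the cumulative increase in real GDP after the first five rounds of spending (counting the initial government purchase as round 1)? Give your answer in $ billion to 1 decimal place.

$358.8 billion

Round 1 adds ΔG = $170 billion; each later round is MPC = 0.55 times the previous.
After 5 rounds: 170 + 93.5 + 51.425 + 28.28375 + 15.5560625 = ΔG·(1 − c^5)/(1 − c) = 170 × (1 − 0.0503284375)/0.45 ≈ $358.8 billion.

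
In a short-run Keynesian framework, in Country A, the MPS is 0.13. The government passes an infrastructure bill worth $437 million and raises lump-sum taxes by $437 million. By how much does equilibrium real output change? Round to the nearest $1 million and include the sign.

+$437 million

MPC = 1 − MPS = 1 − 0.13 = 0.87.
Expenditure multiplier = 1/(1 − MPC) = 1/(1 − 0.87) = 1/0.13 ≈ 7.692.
ΔG contributes k·ΔG = (+$437 million) / 0.13 ≈ +$3,361.5 million.
ΔT of +$437 million changes first-round spending by −c·ΔT = −$380.19 million, contributing k·(−c·ΔT) = (−$380.19 million) / 0.13 ≈ −$2,924.5 million.
With ΔG = ΔT and no other leakages, the balanced-budget multiplier is 1, so ΔY = ΔG = +$437 million.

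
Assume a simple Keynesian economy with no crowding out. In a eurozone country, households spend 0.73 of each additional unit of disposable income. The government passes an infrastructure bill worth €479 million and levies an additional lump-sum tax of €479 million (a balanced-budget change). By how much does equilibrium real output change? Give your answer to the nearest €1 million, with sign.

Expenditure multiplier = 1/(1 − MPC) = 1/(1 − 0.73) = 1/0.27 ≈ 3.704.
ΔG contributes k·ΔG = (+€479 million) / 0.27 ≈ +€1,774.1 million.
ΔT of +€479 million changes first-round spending by −c·ΔT = −€349.67 million, contributing k·(−c·ΔT) = (−€349.67 million) / 0.27 ≈ −€1,295.1 million.
With ΔG = ΔT and no other leakages, the balanced-budget multiplier is 1, so ΔY = ΔG = +€479 million.

+€479 million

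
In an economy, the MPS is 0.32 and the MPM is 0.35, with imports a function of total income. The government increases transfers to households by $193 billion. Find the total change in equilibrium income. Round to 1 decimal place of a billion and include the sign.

+$195.9 billion

MPC = 1 − MPS = 1 − 0.32 = 0.68.
The transfer change shifts disposable income by +$193 billion, so first-round consumption changes by c·ΔTR = 0.68 × (+$193 billion) = +$131.24 billion.
Expenditure multiplier = 1/(1 − c + m) = 1/(1 − 0.68 + 0.35) = 1/0.67 ≈ 1.493.
The transfer multiplier is c × k ≈ 1.015, so ΔY = k × (c·ΔTR) = (+$131.24 billion) / 0.67 ≈ +$195.9 billion.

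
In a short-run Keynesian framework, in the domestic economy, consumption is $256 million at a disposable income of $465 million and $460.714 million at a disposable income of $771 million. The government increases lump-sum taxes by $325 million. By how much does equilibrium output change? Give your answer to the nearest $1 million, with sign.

−$657 million

MPC = ΔC/ΔYd = (460.714 − 256)/(771 − 465) = 204.714/306 = 0.669.
A lump-sum tax change of +$325 million shifts disposable income by −$325 million; first-round consumption changes by −c × ΔT = −0.669 × (+$325 million) = −$217.425 million.
Expenditure multiplier = 1/(1 − MPC) = 1/(1 − 0.669) = 1/0.331 ≈ 3.021.
The tax multiplier is −c × k ≈ −2.021, so ΔY = k × (−c·ΔT) = (−$217.425 million) / 0.331 ≈ −$657 million.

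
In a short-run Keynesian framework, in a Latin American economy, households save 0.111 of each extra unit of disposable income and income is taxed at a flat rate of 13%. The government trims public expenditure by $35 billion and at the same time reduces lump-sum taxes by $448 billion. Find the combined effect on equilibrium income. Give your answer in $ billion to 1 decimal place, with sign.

MPC = 1 − MPS = 1 − 0.111 = 0.889.
Expenditure multiplier = 1/(1 − c(1−t)) = 1/(1 − 0.889×0.87) = 1/0.22657 ≈ 4.414.
ΔG contributes k·ΔG = (−$35 billion) / 0.22657 ≈ −$154.5 billion.
ΔT of −$448 billion changes first-round spending by −c·ΔT = +$398.272 billion, contributing k·(−c·ΔT) = (+$398.272 billion) / 0.22657 ≈ +$1,757.8 billion.
Net ΔY = k(ΔG − c·ΔT) = (+$363.272 billion) / 0.22657 ≈ +$1,603.4 billion.

+$1,603.4 billion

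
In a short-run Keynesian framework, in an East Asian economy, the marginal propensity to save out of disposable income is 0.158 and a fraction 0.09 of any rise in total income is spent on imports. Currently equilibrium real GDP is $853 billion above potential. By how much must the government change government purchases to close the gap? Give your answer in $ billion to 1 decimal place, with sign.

MPC = 1 − MPS = 1 − 0.158 = 0.842.
Spending multiplier = 1/(1 − c + m) = 1/(1 − 0.842 + 0.09) = 1/0.248 ≈ 4.032.
Need ΔY = −$853 billion, so ΔG = ΔY/k = (−$853 billion) × 0.248 ≈ −$211.5 billion.
The government should cut government purchases by $211.5 billion.

−$211.5 billion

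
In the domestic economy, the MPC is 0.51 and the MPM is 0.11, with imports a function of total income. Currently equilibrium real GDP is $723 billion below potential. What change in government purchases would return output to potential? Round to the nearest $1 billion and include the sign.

Spending multiplier = 1/(1 − c + m) = 1/(1 − 0.51 + 0.11) = 1/0.6 ≈ 1.667.
Need ΔY = +$723 billion, so ΔG = ΔY/k = (+$723 billion) × 0.6 ≈ +$434 billion.
The government should increase government purchases by $434 billion.

+$434 billion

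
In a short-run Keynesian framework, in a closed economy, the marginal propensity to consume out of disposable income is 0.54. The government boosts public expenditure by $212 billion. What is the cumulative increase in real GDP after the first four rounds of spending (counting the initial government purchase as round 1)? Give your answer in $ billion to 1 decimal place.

Round 1 adds ΔG = $212 billion; each later round is MPC = 0.54 times the previous.
After 4 rounds: 212 + 114.48 + 61.8192 + 33.382368 = ΔG·(1 − c^4)/(1 − c) = 212 × (1 − 0.08503056)/0.46 ≈ $421.7 billion.

$421.7 billion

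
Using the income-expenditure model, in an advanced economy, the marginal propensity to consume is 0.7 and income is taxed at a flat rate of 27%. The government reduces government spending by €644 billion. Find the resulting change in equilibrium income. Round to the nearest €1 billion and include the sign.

Government-spending multiplier = 1/(1 − c(1−t)) = 1/(1 − 0.7×0.73) = 1/0.489 ≈ 2.045.
ΔY = k × ΔG = (−€644 billion) / 0.489 ≈ −€1,317 billion.

−€1,317 billion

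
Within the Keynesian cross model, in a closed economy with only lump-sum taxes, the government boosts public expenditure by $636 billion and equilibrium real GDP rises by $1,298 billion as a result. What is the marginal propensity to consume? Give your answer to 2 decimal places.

0.51

Implied spending multiplier k = ΔY/ΔG = 1,298/636 ≈ 2.0409.
Since k = 1/(1 − MPC), MPC = 1 − 1/k = 1 − ΔG/ΔY = 1 − 636/1,298 ≈ 0.51.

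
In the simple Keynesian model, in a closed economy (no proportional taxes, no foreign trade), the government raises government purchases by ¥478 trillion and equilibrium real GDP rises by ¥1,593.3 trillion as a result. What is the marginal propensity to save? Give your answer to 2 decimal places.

0.30

Implied spending multiplier k = ΔY/ΔG = 1,593.3/478 ≈ 3.3333.
Since k = 1/(1 − MPC), MPC = 1 − 1/k = 1 − ΔG/ΔY = 1 − 478/1,593.3 ≈ 0.70.
MPS = 1 − MPC = 0.30.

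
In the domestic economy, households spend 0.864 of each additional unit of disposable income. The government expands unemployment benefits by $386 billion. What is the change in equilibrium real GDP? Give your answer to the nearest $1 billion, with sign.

+$2,452 billion

The transfer change shifts disposable income by +$386 billion, so first-round consumption changes by c·ΔTR = 0.864 × (+$386 billion) = +$333.504 billion.
Expenditure multiplier = 1/(1 − MPC) = 1/(1 − 0.864) = 1/0.136 ≈ 7.353.
The transfer multiplier is c × k ≈ 6.353, so ΔY = k × (c·ΔTR) = (+$333.504 billion) / 0.136 ≈ +$2,452 billion.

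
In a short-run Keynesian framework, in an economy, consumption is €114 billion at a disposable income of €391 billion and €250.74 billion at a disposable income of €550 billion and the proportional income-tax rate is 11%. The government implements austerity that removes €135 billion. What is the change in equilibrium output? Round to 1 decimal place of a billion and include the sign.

MPC = ΔC/ΔYd = (250.74 − 114)/(550 − 391) = 136.74/159 = 0.86.
Expenditure multiplier = 1/(1 − c(1−t)) = 1/(1 − 0.86×0.89) = 1/0.2346 ≈ 4.263.
ΔY = k × ΔG = (−€135 billion) / 0.2346 ≈ −€575.4 billion.

−€575.4 billion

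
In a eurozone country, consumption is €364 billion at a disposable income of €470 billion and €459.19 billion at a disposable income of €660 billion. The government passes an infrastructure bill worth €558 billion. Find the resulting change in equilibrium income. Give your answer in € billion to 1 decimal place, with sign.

MPC = ΔC/ΔYd = (459.19 − 364)/(660 − 470) = 95.19/190 = 0.501.
Expenditure multiplier = 1/(1 − MPC) = 1/(1 − 0.501) = 1/0.499 ≈ 2.004.
ΔY = k × ΔG = (+€558 billion) / 0.499 ≈ +€1,118.2 billion.

+€1,118.2 billion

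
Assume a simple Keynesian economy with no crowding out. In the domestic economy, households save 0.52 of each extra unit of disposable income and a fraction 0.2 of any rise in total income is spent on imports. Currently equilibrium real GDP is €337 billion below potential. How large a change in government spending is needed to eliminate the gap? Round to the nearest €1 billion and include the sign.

+€243 billion

MPC = 1 − MPS = 1 − 0.52 = 0.48.
Spending multiplier = 1/(1 − c + m) = 1/(1 − 0.48 + 0.2) = 1/0.72 ≈ 1.389.
Need ΔY = +€337 billion, so ΔG = ΔY/k = (+€337 billion) × 0.72 ≈ +€243 billion.
The government should increase government spending by €243 billion.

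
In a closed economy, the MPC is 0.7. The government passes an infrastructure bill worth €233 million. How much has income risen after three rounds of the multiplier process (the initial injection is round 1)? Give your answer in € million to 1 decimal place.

€510.3 million

Round 1 adds ΔG = €233 million; each later round is MPC = 0.7 times the previous.
After 3 rounds: 233 + 163.1 + 114.17 = ΔG·(1 − c^3)/(1 − c) = 233 × (1 − 0.343)/0.3 ≈ €510.3 million.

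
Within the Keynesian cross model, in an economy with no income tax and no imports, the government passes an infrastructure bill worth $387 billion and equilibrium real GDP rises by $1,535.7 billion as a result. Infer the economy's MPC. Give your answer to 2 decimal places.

Implied spending multiplier k = ΔY/ΔG = 1,535.7/387 ≈ 3.9682.
Since k = 1/(1 − MPC), MPC = 1 − 1/k = 1 − ΔG/ΔY = 1 − 387/1,535.7 ≈ 0.75.

0.75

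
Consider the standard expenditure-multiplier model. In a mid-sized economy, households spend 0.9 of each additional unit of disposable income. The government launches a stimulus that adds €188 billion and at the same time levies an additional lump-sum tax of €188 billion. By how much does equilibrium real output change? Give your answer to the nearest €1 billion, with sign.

+€188 billion

Expenditure multiplier = 1/(1 − MPC) = 1/(1 − 0.9) = 1/0.1 = 10.
ΔG contributes k·ΔG = (+€188 billion) / 0.1 = +€1,880 billion.
ΔT of +€188 billion changes first-round spending by −c·ΔT = −€169.2 billion, contributing k·(−c·ΔT) = (−€169.2 billion) / 0.1 = −€1,692 billion.
With ΔG = ΔT and no other leakages, the balanced-budget multiplier is 1, so ΔY = ΔG = +€188 billion.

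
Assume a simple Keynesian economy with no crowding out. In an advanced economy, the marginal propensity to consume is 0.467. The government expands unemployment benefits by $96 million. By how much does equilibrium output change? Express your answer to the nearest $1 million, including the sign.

The transfer change shifts disposable income by +$96 million, so first-round consumption changes by c·ΔTR = 0.467 × (+$96 million) = +$44.832 million.
Expenditure multiplier = 1/(1 − MPC) = 1/(1 − 0.467) = 1/0.533 ≈ 1.876.
The transfer multiplier is c × k ≈ 0.876, so ΔY = k × (c·ΔTR) = (+$44.832 million) / 0.533 ≈ +$84 million.

+$84 million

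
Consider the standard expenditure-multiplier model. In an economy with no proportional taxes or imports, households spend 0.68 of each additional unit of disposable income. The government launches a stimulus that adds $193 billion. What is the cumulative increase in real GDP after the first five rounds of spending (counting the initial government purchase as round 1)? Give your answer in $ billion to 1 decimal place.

$515.4 billion

Round 1 adds ΔG = $193 billion; each later round is MPC = 0.68 times the previous.
After 5 rounds: 193 + 131.24 + 89.2432 + 60.685376 + 41.26605568 = ΔG·(1 − c^5)/(1 − c) = 193 × (1 − 0.1453933568)/0.32 ≈ $515.4 billion.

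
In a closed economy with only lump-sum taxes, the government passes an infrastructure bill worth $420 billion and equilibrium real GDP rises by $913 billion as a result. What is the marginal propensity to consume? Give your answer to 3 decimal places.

Implied spending multiplier k = ΔY/ΔG = 913/420 ≈ 2.1738.
Since k = 1/(1 − MPC), MPC = 1 − 1/k = 1 − ΔG/ΔY = 1 − 420/913 ≈ 0.540.

0.540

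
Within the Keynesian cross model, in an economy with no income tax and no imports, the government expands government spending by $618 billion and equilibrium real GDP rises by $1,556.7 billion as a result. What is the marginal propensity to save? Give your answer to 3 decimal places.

0.397

Implied spending multiplier k = ΔY/ΔG = 1,556.7/618 ≈ 2.5189.
Since k = 1/(1 − MPC), MPC = 1 − 1/k = 1 − ΔG/ΔY = 1 − 618/1,556.7 ≈ 0.603.
MPS = 1 − MPC = 0.397.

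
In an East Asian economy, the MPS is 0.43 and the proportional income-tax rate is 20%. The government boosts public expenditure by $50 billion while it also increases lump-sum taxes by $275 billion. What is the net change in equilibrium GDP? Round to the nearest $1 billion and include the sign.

MPC = 1 − MPS = 1 − 0.43 = 0.57.
Expenditure multiplier = 1/(1 − c(1−t)) = 1/(1 − 0.57×0.8) = 1/0.544 ≈ 1.838.
ΔG contributes k·ΔG = (+$50 billion) / 0.544 ≈ +$91.9 billion.
ΔT of +$275 billion changes first-round spending by −c·ΔT = −$156.75 billion, contributing k·(−c·ΔT) = (−$156.75 billion) / 0.544 ≈ −$288.1 billion.
Net ΔY = k(ΔG − c·ΔT) = (−$106.75 billion) / 0.544 ≈ −$196 billion.

−$196 billion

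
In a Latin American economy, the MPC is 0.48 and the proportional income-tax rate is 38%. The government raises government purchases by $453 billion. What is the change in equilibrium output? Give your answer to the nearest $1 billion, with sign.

+$645 billion

Government-spending multiplier = 1/(1 − c(1−t)) = 1/(1 − 0.48×0.62) = 1/0.7024 ≈ 1.424.
ΔY = k × ΔG = (+$453 billion) / 0.7024 ≈ +$645 billion.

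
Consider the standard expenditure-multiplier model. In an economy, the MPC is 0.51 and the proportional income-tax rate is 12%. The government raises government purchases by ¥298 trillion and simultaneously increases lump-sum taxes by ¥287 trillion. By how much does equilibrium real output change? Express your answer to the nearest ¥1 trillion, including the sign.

Expenditure multiplier = 1/(1 − c(1−t)) = 1/(1 − 0.51×0.88) = 1/0.5512 ≈ 1.814.
ΔG contributes k·ΔG = (+¥298 trillion) / 0.5512 ≈ +¥540.6 trillion.
ΔT of +¥287 trillion changes first-round spending by −c·ΔT = −¥146.37 trillion, contributing k·(−c·ΔT) = (−¥146.37 trillion) / 0.5512 ≈ −¥265.5 trillion.
Net ΔY = k(ΔG − c·ΔT) = (+¥151.63 trillion) / 0.5512 ≈ +¥275 trillion.

+¥275 trillion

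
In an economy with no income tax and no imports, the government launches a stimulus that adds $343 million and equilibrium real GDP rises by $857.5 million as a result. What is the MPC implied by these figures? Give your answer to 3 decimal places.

0.600

Implied spending multiplier k = ΔY/ΔG = 857.5/343 = 2.5.
Since k = 1/(1 − MPC), MPC = 1 − 1/k = 1 − ΔG/ΔY = 1 − 343/857.5 = 0.600.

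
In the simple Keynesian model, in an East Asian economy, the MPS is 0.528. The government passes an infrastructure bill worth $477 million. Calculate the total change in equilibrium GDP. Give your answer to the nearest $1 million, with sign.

MPC = 1 − MPS = 1 − 0.528 = 0.472.
Spending multiplier = 1/(1 − MPC) = 1/(1 − 0.472) = 1/0.528 ≈ 1.894.
ΔY = k × ΔG = (+$477 million) / 0.528 ≈ +$903 million.

+$903 million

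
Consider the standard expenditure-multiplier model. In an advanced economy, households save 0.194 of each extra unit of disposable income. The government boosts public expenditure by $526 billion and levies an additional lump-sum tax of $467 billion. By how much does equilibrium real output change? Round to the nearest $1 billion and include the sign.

+$771 billion

MPC = 1 − MPS = 1 − 0.194 = 0.806.
Expenditure multiplier = 1/(1 − MPC) = 1/(1 − 0.806) = 1/0.194 ≈ 5.155.
ΔG contributes k·ΔG = (+$526 billion) / 0.194 ≈ +$2,711.3 billion.
ΔT of +$467 billion changes first-round spending by −c·ΔT = −$376.402 billion, contributing k·(−c·ΔT) = (−$376.402 billion) / 0.194 ≈ −$1,940.2 billion.
Net ΔY = k(ΔG − c·ΔT) = (+$149.598 billion) / 0.194 ≈ +$771 billion.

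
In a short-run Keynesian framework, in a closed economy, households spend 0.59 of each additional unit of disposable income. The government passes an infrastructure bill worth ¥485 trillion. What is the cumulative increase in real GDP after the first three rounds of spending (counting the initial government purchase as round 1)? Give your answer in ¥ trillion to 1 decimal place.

¥940.0 trillion

Round 1 adds ΔG = ¥485 trillion; each later round is MPC = 0.59 times the previous.
After 3 rounds: 485 + 286.15 + 168.8285 = ΔG·(1 − c^3)/(1 − c) = 485 × (1 − 0.205379)/0.41 ≈ ¥940 trillion.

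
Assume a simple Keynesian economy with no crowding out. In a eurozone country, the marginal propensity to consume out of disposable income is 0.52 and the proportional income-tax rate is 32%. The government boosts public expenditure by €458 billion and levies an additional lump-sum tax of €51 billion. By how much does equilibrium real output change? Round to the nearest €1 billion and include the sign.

+€668 billion

Expenditure multiplier = 1/(1 − c(1−t)) = 1/(1 − 0.52×0.68) = 1/0.6464 ≈ 1.547.
ΔG contributes k·ΔG = (+€458 billion) / 0.6464 ≈ +€708.5 billion.
ΔT of +€51 billion changes first-round spending by −c·ΔT = −€26.52 billion, contributing k·(−c·ΔT) = (−€26.52 billion) / 0.6464 ≈ −€41 billion.
Net ΔY = k(ΔG − c·ΔT) = (+€431.48 billion) / 0.6464 ≈ +€668 billion.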